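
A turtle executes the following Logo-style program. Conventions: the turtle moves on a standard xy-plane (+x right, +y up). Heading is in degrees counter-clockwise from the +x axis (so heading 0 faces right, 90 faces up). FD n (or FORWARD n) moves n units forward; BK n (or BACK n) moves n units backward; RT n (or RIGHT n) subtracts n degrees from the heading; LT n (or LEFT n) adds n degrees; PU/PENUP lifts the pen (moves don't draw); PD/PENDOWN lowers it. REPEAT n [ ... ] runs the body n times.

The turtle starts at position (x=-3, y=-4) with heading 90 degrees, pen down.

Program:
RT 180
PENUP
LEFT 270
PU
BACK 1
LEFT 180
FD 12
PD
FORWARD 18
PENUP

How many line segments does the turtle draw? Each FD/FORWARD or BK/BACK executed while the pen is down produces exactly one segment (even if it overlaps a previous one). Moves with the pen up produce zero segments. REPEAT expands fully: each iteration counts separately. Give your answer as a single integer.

Answer: 1

Derivation:
Executing turtle program step by step:
Start: pos=(-3,-4), heading=90, pen down
RT 180: heading 90 -> 270
PU: pen up
LT 270: heading 270 -> 180
PU: pen up
BK 1: (-3,-4) -> (-2,-4) [heading=180, move]
LT 180: heading 180 -> 0
FD 12: (-2,-4) -> (10,-4) [heading=0, move]
PD: pen down
FD 18: (10,-4) -> (28,-4) [heading=0, draw]
PU: pen up
Final: pos=(28,-4), heading=0, 1 segment(s) drawn
Segments drawn: 1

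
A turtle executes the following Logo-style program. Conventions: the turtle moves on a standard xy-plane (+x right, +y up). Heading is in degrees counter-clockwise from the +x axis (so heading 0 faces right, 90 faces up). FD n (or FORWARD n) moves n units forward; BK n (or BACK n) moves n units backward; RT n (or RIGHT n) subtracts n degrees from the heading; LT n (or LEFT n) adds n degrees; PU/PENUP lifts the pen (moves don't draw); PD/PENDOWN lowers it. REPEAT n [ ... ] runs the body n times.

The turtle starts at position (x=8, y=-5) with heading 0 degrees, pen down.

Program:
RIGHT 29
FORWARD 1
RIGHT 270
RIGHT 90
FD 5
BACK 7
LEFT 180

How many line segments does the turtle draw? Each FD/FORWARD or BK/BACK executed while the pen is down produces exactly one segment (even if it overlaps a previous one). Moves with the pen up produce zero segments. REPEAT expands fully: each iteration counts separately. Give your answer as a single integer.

Answer: 3

Derivation:
Executing turtle program step by step:
Start: pos=(8,-5), heading=0, pen down
RT 29: heading 0 -> 331
FD 1: (8,-5) -> (8.875,-5.485) [heading=331, draw]
RT 270: heading 331 -> 61
RT 90: heading 61 -> 331
FD 5: (8.875,-5.485) -> (13.248,-7.909) [heading=331, draw]
BK 7: (13.248,-7.909) -> (7.125,-4.515) [heading=331, draw]
LT 180: heading 331 -> 151
Final: pos=(7.125,-4.515), heading=151, 3 segment(s) drawn
Segments drawn: 3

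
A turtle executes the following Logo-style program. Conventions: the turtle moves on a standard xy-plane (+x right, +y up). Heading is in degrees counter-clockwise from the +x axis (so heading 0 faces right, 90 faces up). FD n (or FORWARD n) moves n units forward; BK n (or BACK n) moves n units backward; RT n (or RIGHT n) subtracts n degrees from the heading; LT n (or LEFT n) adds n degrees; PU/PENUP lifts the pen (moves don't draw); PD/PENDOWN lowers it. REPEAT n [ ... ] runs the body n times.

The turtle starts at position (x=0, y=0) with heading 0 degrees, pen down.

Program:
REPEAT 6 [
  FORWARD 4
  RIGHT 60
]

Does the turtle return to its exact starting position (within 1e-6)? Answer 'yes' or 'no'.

Answer: yes

Derivation:
Executing turtle program step by step:
Start: pos=(0,0), heading=0, pen down
REPEAT 6 [
  -- iteration 1/6 --
  FD 4: (0,0) -> (4,0) [heading=0, draw]
  RT 60: heading 0 -> 300
  -- iteration 2/6 --
  FD 4: (4,0) -> (6,-3.464) [heading=300, draw]
  RT 60: heading 300 -> 240
  -- iteration 3/6 --
  FD 4: (6,-3.464) -> (4,-6.928) [heading=240, draw]
  RT 60: heading 240 -> 180
  -- iteration 4/6 --
  FD 4: (4,-6.928) -> (0,-6.928) [heading=180, draw]
  RT 60: heading 180 -> 120
  -- iteration 5/6 --
  FD 4: (0,-6.928) -> (-2,-3.464) [heading=120, draw]
  RT 60: heading 120 -> 60
  -- iteration 6/6 --
  FD 4: (-2,-3.464) -> (0,0) [heading=60, draw]
  RT 60: heading 60 -> 0
]
Final: pos=(0,0), heading=0, 6 segment(s) drawn

Start position: (0, 0)
Final position: (0, 0)
Distance = 0; < 1e-6 -> CLOSED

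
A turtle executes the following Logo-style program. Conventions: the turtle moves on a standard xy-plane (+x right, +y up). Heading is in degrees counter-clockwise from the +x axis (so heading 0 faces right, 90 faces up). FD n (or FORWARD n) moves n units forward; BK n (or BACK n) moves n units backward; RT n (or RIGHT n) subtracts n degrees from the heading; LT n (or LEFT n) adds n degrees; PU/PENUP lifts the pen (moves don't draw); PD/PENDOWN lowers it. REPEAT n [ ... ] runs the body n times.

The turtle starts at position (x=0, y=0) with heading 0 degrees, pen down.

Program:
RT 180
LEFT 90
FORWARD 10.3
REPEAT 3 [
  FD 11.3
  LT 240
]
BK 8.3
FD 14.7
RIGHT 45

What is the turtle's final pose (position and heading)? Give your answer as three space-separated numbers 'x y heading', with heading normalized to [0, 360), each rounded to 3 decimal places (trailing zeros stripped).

Executing turtle program step by step:
Start: pos=(0,0), heading=0, pen down
RT 180: heading 0 -> 180
LT 90: heading 180 -> 270
FD 10.3: (0,0) -> (0,-10.3) [heading=270, draw]
REPEAT 3 [
  -- iteration 1/3 --
  FD 11.3: (0,-10.3) -> (0,-21.6) [heading=270, draw]
  LT 240: heading 270 -> 150
  -- iteration 2/3 --
  FD 11.3: (0,-21.6) -> (-9.786,-15.95) [heading=150, draw]
  LT 240: heading 150 -> 30
  -- iteration 3/3 --
  FD 11.3: (-9.786,-15.95) -> (0,-10.3) [heading=30, draw]
  LT 240: heading 30 -> 270
]
BK 8.3: (0,-10.3) -> (0,-2) [heading=270, draw]
FD 14.7: (0,-2) -> (0,-16.7) [heading=270, draw]
RT 45: heading 270 -> 225
Final: pos=(0,-16.7), heading=225, 6 segment(s) drawn

Answer: 0 -16.7 225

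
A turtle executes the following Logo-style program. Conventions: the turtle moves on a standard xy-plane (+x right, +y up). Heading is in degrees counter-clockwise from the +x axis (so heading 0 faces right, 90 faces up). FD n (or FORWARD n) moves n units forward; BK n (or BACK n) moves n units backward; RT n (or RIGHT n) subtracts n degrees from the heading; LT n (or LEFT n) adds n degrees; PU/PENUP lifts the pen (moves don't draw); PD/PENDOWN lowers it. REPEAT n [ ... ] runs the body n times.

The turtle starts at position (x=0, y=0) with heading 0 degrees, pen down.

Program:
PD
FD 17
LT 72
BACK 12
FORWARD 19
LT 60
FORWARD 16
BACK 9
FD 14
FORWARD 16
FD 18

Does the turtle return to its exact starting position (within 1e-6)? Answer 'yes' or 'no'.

Executing turtle program step by step:
Start: pos=(0,0), heading=0, pen down
PD: pen down
FD 17: (0,0) -> (17,0) [heading=0, draw]
LT 72: heading 0 -> 72
BK 12: (17,0) -> (13.292,-11.413) [heading=72, draw]
FD 19: (13.292,-11.413) -> (19.163,6.657) [heading=72, draw]
LT 60: heading 72 -> 132
FD 16: (19.163,6.657) -> (8.457,18.548) [heading=132, draw]
BK 9: (8.457,18.548) -> (14.479,11.859) [heading=132, draw]
FD 14: (14.479,11.859) -> (5.111,22.263) [heading=132, draw]
FD 16: (5.111,22.263) -> (-5.595,34.154) [heading=132, draw]
FD 18: (-5.595,34.154) -> (-17.639,47.53) [heading=132, draw]
Final: pos=(-17.639,47.53), heading=132, 8 segment(s) drawn

Start position: (0, 0)
Final position: (-17.639, 47.53)
Distance = 50.698; >= 1e-6 -> NOT closed

Answer: no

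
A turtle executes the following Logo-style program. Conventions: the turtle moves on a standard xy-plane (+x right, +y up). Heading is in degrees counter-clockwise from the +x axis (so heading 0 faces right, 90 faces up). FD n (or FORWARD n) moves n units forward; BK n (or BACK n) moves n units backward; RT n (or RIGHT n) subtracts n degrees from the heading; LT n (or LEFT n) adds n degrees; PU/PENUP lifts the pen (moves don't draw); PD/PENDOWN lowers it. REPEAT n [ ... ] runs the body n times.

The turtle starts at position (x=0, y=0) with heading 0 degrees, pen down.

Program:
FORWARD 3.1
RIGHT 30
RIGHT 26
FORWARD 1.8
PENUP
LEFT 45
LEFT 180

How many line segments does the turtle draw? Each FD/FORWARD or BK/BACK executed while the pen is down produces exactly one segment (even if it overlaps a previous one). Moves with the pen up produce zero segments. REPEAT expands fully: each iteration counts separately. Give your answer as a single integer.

Executing turtle program step by step:
Start: pos=(0,0), heading=0, pen down
FD 3.1: (0,0) -> (3.1,0) [heading=0, draw]
RT 30: heading 0 -> 330
RT 26: heading 330 -> 304
FD 1.8: (3.1,0) -> (4.107,-1.492) [heading=304, draw]
PU: pen up
LT 45: heading 304 -> 349
LT 180: heading 349 -> 169
Final: pos=(4.107,-1.492), heading=169, 2 segment(s) drawn
Segments drawn: 2

Answer: 2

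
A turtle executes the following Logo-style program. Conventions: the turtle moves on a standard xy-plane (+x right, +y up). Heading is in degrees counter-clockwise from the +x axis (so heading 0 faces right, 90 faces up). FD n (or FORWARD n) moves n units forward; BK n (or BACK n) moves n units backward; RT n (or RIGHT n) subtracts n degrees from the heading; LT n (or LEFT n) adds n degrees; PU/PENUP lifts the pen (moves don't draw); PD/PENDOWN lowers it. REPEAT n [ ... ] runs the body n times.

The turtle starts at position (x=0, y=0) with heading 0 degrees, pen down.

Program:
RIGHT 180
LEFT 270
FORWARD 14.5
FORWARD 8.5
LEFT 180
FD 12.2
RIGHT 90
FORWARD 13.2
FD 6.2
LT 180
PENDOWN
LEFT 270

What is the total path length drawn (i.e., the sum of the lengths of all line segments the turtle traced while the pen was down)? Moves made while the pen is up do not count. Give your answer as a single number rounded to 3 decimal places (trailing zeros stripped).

Answer: 54.6

Derivation:
Executing turtle program step by step:
Start: pos=(0,0), heading=0, pen down
RT 180: heading 0 -> 180
LT 270: heading 180 -> 90
FD 14.5: (0,0) -> (0,14.5) [heading=90, draw]
FD 8.5: (0,14.5) -> (0,23) [heading=90, draw]
LT 180: heading 90 -> 270
FD 12.2: (0,23) -> (0,10.8) [heading=270, draw]
RT 90: heading 270 -> 180
FD 13.2: (0,10.8) -> (-13.2,10.8) [heading=180, draw]
FD 6.2: (-13.2,10.8) -> (-19.4,10.8) [heading=180, draw]
LT 180: heading 180 -> 0
PD: pen down
LT 270: heading 0 -> 270
Final: pos=(-19.4,10.8), heading=270, 5 segment(s) drawn

Segment lengths:
  seg 1: (0,0) -> (0,14.5), length = 14.5
  seg 2: (0,14.5) -> (0,23), length = 8.5
  seg 3: (0,23) -> (0,10.8), length = 12.2
  seg 4: (0,10.8) -> (-13.2,10.8), length = 13.2
  seg 5: (-13.2,10.8) -> (-19.4,10.8), length = 6.2
Total = 54.6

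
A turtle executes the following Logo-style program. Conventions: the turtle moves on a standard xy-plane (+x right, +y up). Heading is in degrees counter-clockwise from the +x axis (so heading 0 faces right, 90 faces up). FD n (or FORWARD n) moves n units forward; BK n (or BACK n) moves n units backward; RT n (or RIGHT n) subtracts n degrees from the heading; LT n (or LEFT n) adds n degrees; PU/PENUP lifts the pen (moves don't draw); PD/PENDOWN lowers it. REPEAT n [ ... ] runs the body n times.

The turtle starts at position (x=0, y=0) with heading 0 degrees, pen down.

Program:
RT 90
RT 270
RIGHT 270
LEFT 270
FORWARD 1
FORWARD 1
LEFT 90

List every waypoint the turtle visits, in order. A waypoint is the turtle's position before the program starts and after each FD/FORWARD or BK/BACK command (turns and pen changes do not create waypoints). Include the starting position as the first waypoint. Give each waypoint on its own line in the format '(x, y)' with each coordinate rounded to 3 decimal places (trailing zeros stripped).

Executing turtle program step by step:
Start: pos=(0,0), heading=0, pen down
RT 90: heading 0 -> 270
RT 270: heading 270 -> 0
RT 270: heading 0 -> 90
LT 270: heading 90 -> 0
FD 1: (0,0) -> (1,0) [heading=0, draw]
FD 1: (1,0) -> (2,0) [heading=0, draw]
LT 90: heading 0 -> 90
Final: pos=(2,0), heading=90, 2 segment(s) drawn
Waypoints (3 total):
(0, 0)
(1, 0)
(2, 0)

Answer: (0, 0)
(1, 0)
(2, 0)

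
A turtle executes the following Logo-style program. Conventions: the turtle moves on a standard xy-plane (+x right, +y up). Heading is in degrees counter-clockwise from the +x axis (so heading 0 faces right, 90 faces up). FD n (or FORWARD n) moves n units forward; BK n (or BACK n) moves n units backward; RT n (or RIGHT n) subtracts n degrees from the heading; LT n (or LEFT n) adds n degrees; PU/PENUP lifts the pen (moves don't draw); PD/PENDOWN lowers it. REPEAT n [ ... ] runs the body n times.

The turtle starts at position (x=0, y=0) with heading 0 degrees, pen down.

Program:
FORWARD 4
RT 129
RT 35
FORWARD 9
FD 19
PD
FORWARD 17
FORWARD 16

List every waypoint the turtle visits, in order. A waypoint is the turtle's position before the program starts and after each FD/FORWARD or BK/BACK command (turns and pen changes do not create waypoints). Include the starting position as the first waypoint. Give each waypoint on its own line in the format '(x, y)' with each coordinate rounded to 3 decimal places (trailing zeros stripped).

Answer: (0, 0)
(4, 0)
(-4.651, -2.481)
(-22.915, -7.718)
(-39.257, -12.404)
(-54.637, -16.814)

Derivation:
Executing turtle program step by step:
Start: pos=(0,0), heading=0, pen down
FD 4: (0,0) -> (4,0) [heading=0, draw]
RT 129: heading 0 -> 231
RT 35: heading 231 -> 196
FD 9: (4,0) -> (-4.651,-2.481) [heading=196, draw]
FD 19: (-4.651,-2.481) -> (-22.915,-7.718) [heading=196, draw]
PD: pen down
FD 17: (-22.915,-7.718) -> (-39.257,-12.404) [heading=196, draw]
FD 16: (-39.257,-12.404) -> (-54.637,-16.814) [heading=196, draw]
Final: pos=(-54.637,-16.814), heading=196, 5 segment(s) drawn
Waypoints (6 total):
(0, 0)
(4, 0)
(-4.651, -2.481)
(-22.915, -7.718)
(-39.257, -12.404)
(-54.637, -16.814)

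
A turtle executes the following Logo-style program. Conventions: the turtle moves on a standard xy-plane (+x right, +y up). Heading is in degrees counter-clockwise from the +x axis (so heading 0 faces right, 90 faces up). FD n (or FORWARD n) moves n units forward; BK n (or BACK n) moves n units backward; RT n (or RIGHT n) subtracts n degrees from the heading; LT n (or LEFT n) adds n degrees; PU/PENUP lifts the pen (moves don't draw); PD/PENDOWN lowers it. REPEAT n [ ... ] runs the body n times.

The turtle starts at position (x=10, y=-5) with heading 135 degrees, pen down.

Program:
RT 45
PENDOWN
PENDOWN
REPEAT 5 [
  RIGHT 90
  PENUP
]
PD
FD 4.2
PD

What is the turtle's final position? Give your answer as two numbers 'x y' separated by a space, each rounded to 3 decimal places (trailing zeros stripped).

Answer: 14.2 -5

Derivation:
Executing turtle program step by step:
Start: pos=(10,-5), heading=135, pen down
RT 45: heading 135 -> 90
PD: pen down
PD: pen down
REPEAT 5 [
  -- iteration 1/5 --
  RT 90: heading 90 -> 0
  PU: pen up
  -- iteration 2/5 --
  RT 90: heading 0 -> 270
  PU: pen up
  -- iteration 3/5 --
  RT 90: heading 270 -> 180
  PU: pen up
  -- iteration 4/5 --
  RT 90: heading 180 -> 90
  PU: pen up
  -- iteration 5/5 --
  RT 90: heading 90 -> 0
  PU: pen up
]
PD: pen down
FD 4.2: (10,-5) -> (14.2,-5) [heading=0, draw]
PD: pen down
Final: pos=(14.2,-5), heading=0, 1 segment(s) drawn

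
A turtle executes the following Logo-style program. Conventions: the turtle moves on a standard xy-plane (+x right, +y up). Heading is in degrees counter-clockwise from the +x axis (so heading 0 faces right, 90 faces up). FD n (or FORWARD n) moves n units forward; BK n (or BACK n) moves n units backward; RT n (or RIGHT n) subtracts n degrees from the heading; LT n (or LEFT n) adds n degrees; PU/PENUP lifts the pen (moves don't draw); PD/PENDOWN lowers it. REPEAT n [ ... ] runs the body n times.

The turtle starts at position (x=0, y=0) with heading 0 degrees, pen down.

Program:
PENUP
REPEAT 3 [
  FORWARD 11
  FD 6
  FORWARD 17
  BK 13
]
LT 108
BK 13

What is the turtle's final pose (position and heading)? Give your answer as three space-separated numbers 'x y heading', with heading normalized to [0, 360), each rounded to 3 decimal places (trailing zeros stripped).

Answer: 67.017 -12.364 108

Derivation:
Executing turtle program step by step:
Start: pos=(0,0), heading=0, pen down
PU: pen up
REPEAT 3 [
  -- iteration 1/3 --
  FD 11: (0,0) -> (11,0) [heading=0, move]
  FD 6: (11,0) -> (17,0) [heading=0, move]
  FD 17: (17,0) -> (34,0) [heading=0, move]
  BK 13: (34,0) -> (21,0) [heading=0, move]
  -- iteration 2/3 --
  FD 11: (21,0) -> (32,0) [heading=0, move]
  FD 6: (32,0) -> (38,0) [heading=0, move]
  FD 17: (38,0) -> (55,0) [heading=0, move]
  BK 13: (55,0) -> (42,0) [heading=0, move]
  -- iteration 3/3 --
  FD 11: (42,0) -> (53,0) [heading=0, move]
  FD 6: (53,0) -> (59,0) [heading=0, move]
  FD 17: (59,0) -> (76,0) [heading=0, move]
  BK 13: (76,0) -> (63,0) [heading=0, move]
]
LT 108: heading 0 -> 108
BK 13: (63,0) -> (67.017,-12.364) [heading=108, move]
Final: pos=(67.017,-12.364), heading=108, 0 segment(s) drawn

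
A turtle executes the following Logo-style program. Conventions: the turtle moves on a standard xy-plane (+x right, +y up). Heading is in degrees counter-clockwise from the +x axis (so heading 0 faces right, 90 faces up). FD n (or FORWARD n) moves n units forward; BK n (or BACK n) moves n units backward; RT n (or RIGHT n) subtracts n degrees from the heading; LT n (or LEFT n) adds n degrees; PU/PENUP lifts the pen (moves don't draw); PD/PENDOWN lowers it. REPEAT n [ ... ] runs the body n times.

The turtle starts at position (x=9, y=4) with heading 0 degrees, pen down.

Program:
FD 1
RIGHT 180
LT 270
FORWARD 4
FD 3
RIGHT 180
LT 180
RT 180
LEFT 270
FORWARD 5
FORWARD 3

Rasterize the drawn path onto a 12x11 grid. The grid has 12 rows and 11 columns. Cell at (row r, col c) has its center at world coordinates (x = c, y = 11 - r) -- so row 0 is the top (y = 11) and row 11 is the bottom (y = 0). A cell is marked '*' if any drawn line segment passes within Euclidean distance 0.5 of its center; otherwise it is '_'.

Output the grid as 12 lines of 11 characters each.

Segment 0: (9,4) -> (10,4)
Segment 1: (10,4) -> (10,8)
Segment 2: (10,8) -> (10,11)
Segment 3: (10,11) -> (5,11)
Segment 4: (5,11) -> (2,11)

Answer: __*********
__________*
__________*
__________*
__________*
__________*
__________*
_________**
___________
___________
___________
___________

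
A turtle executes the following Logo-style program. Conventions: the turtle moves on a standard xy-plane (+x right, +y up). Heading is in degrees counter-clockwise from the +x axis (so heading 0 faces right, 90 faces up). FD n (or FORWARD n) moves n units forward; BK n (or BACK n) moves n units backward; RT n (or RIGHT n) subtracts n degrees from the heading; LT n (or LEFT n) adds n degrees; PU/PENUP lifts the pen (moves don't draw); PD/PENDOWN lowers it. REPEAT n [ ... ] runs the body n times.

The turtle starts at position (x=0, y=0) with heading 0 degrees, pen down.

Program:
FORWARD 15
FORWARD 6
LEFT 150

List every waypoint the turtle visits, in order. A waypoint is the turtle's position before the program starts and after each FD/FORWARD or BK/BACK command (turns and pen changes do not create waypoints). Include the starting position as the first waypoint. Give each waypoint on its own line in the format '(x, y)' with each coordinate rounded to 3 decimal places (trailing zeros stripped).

Executing turtle program step by step:
Start: pos=(0,0), heading=0, pen down
FD 15: (0,0) -> (15,0) [heading=0, draw]
FD 6: (15,0) -> (21,0) [heading=0, draw]
LT 150: heading 0 -> 150
Final: pos=(21,0), heading=150, 2 segment(s) drawn
Waypoints (3 total):
(0, 0)
(15, 0)
(21, 0)

Answer: (0, 0)
(15, 0)
(21, 0)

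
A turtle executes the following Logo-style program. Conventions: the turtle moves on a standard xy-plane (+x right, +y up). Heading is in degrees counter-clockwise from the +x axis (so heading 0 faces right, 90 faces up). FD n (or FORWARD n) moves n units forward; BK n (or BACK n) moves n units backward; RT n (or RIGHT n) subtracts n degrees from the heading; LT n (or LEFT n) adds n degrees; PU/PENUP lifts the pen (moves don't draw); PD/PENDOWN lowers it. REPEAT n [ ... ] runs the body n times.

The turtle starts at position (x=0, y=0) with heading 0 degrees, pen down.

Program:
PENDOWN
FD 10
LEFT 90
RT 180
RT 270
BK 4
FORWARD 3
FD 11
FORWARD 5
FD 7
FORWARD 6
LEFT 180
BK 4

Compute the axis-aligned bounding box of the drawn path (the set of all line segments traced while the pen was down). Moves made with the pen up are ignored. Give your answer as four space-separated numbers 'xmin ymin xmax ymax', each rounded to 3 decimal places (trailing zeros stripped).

Executing turtle program step by step:
Start: pos=(0,0), heading=0, pen down
PD: pen down
FD 10: (0,0) -> (10,0) [heading=0, draw]
LT 90: heading 0 -> 90
RT 180: heading 90 -> 270
RT 270: heading 270 -> 0
BK 4: (10,0) -> (6,0) [heading=0, draw]
FD 3: (6,0) -> (9,0) [heading=0, draw]
FD 11: (9,0) -> (20,0) [heading=0, draw]
FD 5: (20,0) -> (25,0) [heading=0, draw]
FD 7: (25,0) -> (32,0) [heading=0, draw]
FD 6: (32,0) -> (38,0) [heading=0, draw]
LT 180: heading 0 -> 180
BK 4: (38,0) -> (42,0) [heading=180, draw]
Final: pos=(42,0), heading=180, 8 segment(s) drawn

Segment endpoints: x in {0, 6, 9, 10, 20, 25, 32, 38, 42}, y in {0, 0, 0, 0, 0, 0, 0, 0}
xmin=0, ymin=0, xmax=42, ymax=0

Answer: 0 0 42 0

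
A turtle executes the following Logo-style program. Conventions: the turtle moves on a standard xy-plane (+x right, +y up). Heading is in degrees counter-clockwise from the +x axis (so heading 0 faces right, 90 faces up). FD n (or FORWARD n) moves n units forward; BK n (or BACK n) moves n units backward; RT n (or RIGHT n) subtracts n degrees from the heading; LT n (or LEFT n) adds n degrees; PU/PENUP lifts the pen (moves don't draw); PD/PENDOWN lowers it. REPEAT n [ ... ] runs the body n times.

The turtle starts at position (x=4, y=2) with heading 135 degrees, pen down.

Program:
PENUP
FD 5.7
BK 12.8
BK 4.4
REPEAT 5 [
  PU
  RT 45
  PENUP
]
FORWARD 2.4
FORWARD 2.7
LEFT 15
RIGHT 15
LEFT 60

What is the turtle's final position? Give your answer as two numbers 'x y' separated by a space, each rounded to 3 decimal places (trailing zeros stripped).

Executing turtle program step by step:
Start: pos=(4,2), heading=135, pen down
PU: pen up
FD 5.7: (4,2) -> (-0.031,6.031) [heading=135, move]
BK 12.8: (-0.031,6.031) -> (9.02,-3.02) [heading=135, move]
BK 4.4: (9.02,-3.02) -> (12.132,-6.132) [heading=135, move]
REPEAT 5 [
  -- iteration 1/5 --
  PU: pen up
  RT 45: heading 135 -> 90
  PU: pen up
  -- iteration 2/5 --
  PU: pen up
  RT 45: heading 90 -> 45
  PU: pen up
  -- iteration 3/5 --
  PU: pen up
  RT 45: heading 45 -> 0
  PU: pen up
  -- iteration 4/5 --
  PU: pen up
  RT 45: heading 0 -> 315
  PU: pen up
  -- iteration 5/5 --
  PU: pen up
  RT 45: heading 315 -> 270
  PU: pen up
]
FD 2.4: (12.132,-6.132) -> (12.132,-8.532) [heading=270, move]
FD 2.7: (12.132,-8.532) -> (12.132,-11.232) [heading=270, move]
LT 15: heading 270 -> 285
RT 15: heading 285 -> 270
LT 60: heading 270 -> 330
Final: pos=(12.132,-11.232), heading=330, 0 segment(s) drawn

Answer: 12.132 -11.232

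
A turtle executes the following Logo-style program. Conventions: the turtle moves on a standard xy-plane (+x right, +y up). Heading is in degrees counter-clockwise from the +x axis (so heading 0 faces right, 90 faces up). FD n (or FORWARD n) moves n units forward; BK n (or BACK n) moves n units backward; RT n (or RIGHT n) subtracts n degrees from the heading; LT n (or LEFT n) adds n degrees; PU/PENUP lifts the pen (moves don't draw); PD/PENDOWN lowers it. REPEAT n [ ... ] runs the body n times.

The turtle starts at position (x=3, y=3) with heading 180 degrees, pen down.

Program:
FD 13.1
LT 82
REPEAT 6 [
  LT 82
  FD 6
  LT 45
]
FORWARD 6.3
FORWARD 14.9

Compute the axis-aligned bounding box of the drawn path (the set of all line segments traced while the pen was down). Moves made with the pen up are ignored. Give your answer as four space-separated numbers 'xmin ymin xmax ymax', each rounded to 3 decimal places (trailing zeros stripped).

Answer: -10.1 -16.624 3.01 6.948

Derivation:
Executing turtle program step by step:
Start: pos=(3,3), heading=180, pen down
FD 13.1: (3,3) -> (-10.1,3) [heading=180, draw]
LT 82: heading 180 -> 262
REPEAT 6 [
  -- iteration 1/6 --
  LT 82: heading 262 -> 344
  FD 6: (-10.1,3) -> (-4.332,1.346) [heading=344, draw]
  LT 45: heading 344 -> 29
  -- iteration 2/6 --
  LT 82: heading 29 -> 111
  FD 6: (-4.332,1.346) -> (-6.483,6.948) [heading=111, draw]
  LT 45: heading 111 -> 156
  -- iteration 3/6 --
  LT 82: heading 156 -> 238
  FD 6: (-6.483,6.948) -> (-9.662,1.859) [heading=238, draw]
  LT 45: heading 238 -> 283
  -- iteration 4/6 --
  LT 82: heading 283 -> 5
  FD 6: (-9.662,1.859) -> (-3.685,2.382) [heading=5, draw]
  LT 45: heading 5 -> 50
  -- iteration 5/6 --
  LT 82: heading 50 -> 132
  FD 6: (-3.685,2.382) -> (-7.7,6.841) [heading=132, draw]
  LT 45: heading 132 -> 177
  -- iteration 6/6 --
  LT 82: heading 177 -> 259
  FD 6: (-7.7,6.841) -> (-8.845,0.951) [heading=259, draw]
  LT 45: heading 259 -> 304
]
FD 6.3: (-8.845,0.951) -> (-5.322,-4.272) [heading=304, draw]
FD 14.9: (-5.322,-4.272) -> (3.01,-16.624) [heading=304, draw]
Final: pos=(3.01,-16.624), heading=304, 9 segment(s) drawn

Segment endpoints: x in {-10.1, -9.662, -8.845, -7.7, -6.483, -5.322, -4.332, -3.685, 3, 3.01}, y in {-16.624, -4.272, 0.951, 1.346, 1.859, 2.382, 3, 3, 6.841, 6.948}
xmin=-10.1, ymin=-16.624, xmax=3.01, ymax=6.948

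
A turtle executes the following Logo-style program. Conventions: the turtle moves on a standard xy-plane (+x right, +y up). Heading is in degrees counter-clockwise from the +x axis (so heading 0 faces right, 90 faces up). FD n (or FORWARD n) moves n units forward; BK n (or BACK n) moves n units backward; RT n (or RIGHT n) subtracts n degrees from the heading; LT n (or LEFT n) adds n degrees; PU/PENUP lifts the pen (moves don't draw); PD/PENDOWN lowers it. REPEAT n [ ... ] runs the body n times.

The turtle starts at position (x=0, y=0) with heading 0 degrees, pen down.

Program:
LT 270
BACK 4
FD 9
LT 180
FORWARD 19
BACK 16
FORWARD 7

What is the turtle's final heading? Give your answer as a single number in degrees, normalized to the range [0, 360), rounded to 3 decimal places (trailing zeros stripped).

Answer: 90

Derivation:
Executing turtle program step by step:
Start: pos=(0,0), heading=0, pen down
LT 270: heading 0 -> 270
BK 4: (0,0) -> (0,4) [heading=270, draw]
FD 9: (0,4) -> (0,-5) [heading=270, draw]
LT 180: heading 270 -> 90
FD 19: (0,-5) -> (0,14) [heading=90, draw]
BK 16: (0,14) -> (0,-2) [heading=90, draw]
FD 7: (0,-2) -> (0,5) [heading=90, draw]
Final: pos=(0,5), heading=90, 5 segment(s) drawn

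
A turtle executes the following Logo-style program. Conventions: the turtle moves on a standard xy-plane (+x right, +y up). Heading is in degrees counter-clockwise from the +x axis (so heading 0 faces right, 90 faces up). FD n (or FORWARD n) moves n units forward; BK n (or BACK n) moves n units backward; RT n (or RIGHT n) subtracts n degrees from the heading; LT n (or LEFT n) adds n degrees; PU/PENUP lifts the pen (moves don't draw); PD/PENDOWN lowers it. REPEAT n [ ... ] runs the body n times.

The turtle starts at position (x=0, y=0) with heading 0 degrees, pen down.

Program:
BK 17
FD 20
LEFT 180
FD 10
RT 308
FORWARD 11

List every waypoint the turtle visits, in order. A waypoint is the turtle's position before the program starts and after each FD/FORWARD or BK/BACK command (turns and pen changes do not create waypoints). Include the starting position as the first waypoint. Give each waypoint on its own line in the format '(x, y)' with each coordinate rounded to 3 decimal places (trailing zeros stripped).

Answer: (0, 0)
(-17, 0)
(3, 0)
(-7, 0)
(-13.772, -8.668)

Derivation:
Executing turtle program step by step:
Start: pos=(0,0), heading=0, pen down
BK 17: (0,0) -> (-17,0) [heading=0, draw]
FD 20: (-17,0) -> (3,0) [heading=0, draw]
LT 180: heading 0 -> 180
FD 10: (3,0) -> (-7,0) [heading=180, draw]
RT 308: heading 180 -> 232
FD 11: (-7,0) -> (-13.772,-8.668) [heading=232, draw]
Final: pos=(-13.772,-8.668), heading=232, 4 segment(s) drawn
Waypoints (5 total):
(0, 0)
(-17, 0)
(3, 0)
(-7, 0)
(-13.772, -8.668)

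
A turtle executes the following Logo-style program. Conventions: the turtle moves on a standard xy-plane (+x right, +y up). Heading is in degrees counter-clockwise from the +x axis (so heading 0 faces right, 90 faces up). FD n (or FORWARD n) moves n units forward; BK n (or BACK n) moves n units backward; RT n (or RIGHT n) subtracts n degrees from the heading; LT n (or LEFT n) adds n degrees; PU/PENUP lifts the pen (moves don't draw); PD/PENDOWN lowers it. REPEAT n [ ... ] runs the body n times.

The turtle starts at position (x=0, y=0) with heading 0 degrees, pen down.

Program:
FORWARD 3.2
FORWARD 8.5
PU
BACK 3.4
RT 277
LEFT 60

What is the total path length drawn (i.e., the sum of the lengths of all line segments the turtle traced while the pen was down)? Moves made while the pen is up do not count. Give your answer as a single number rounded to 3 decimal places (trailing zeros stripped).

Executing turtle program step by step:
Start: pos=(0,0), heading=0, pen down
FD 3.2: (0,0) -> (3.2,0) [heading=0, draw]
FD 8.5: (3.2,0) -> (11.7,0) [heading=0, draw]
PU: pen up
BK 3.4: (11.7,0) -> (8.3,0) [heading=0, move]
RT 277: heading 0 -> 83
LT 60: heading 83 -> 143
Final: pos=(8.3,0), heading=143, 2 segment(s) drawn

Segment lengths:
  seg 1: (0,0) -> (3.2,0), length = 3.2
  seg 2: (3.2,0) -> (11.7,0), length = 8.5
Total = 11.7

Answer: 11.7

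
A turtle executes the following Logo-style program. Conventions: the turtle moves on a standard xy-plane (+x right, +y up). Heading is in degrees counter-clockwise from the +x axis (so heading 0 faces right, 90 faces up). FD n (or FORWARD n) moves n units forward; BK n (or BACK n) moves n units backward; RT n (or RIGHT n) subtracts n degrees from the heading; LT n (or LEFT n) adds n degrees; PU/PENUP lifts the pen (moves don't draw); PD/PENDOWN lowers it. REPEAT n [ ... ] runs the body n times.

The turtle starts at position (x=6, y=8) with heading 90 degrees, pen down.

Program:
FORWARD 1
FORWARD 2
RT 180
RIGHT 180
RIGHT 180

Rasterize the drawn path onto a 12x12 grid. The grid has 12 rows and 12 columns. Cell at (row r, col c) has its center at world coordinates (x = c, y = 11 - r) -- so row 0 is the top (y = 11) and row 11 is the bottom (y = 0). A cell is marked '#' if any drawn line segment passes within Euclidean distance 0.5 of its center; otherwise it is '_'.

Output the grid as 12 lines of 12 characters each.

Answer: ______#_____
______#_____
______#_____
______#_____
____________
____________
____________
____________
____________
____________
____________
____________

Derivation:
Segment 0: (6,8) -> (6,9)
Segment 1: (6,9) -> (6,11)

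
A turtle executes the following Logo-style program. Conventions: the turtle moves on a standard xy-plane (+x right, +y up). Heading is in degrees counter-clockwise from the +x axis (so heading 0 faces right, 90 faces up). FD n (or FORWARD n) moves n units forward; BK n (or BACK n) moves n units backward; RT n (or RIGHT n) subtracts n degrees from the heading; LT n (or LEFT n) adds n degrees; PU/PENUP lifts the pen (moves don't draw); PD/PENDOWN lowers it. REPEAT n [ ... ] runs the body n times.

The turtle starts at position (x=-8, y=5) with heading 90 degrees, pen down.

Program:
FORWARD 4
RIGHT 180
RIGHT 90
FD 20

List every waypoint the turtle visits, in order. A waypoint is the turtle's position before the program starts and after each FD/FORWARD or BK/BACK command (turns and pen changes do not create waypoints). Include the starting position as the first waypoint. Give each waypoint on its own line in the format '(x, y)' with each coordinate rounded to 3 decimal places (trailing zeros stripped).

Executing turtle program step by step:
Start: pos=(-8,5), heading=90, pen down
FD 4: (-8,5) -> (-8,9) [heading=90, draw]
RT 180: heading 90 -> 270
RT 90: heading 270 -> 180
FD 20: (-8,9) -> (-28,9) [heading=180, draw]
Final: pos=(-28,9), heading=180, 2 segment(s) drawn
Waypoints (3 total):
(-8, 5)
(-8, 9)
(-28, 9)

Answer: (-8, 5)
(-8, 9)
(-28, 9)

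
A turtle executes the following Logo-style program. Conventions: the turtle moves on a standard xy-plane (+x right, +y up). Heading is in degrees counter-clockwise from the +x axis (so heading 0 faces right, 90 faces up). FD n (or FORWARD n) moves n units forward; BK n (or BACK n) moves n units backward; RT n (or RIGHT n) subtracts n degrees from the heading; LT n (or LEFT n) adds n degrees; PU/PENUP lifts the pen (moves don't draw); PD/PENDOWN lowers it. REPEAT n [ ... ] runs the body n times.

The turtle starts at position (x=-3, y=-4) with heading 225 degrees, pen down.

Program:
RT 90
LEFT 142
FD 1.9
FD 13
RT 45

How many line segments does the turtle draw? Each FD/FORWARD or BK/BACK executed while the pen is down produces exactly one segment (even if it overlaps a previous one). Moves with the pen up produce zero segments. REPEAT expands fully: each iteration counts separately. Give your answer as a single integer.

Executing turtle program step by step:
Start: pos=(-3,-4), heading=225, pen down
RT 90: heading 225 -> 135
LT 142: heading 135 -> 277
FD 1.9: (-3,-4) -> (-2.768,-5.886) [heading=277, draw]
FD 13: (-2.768,-5.886) -> (-1.184,-18.789) [heading=277, draw]
RT 45: heading 277 -> 232
Final: pos=(-1.184,-18.789), heading=232, 2 segment(s) drawn
Segments drawn: 2

Answer: 2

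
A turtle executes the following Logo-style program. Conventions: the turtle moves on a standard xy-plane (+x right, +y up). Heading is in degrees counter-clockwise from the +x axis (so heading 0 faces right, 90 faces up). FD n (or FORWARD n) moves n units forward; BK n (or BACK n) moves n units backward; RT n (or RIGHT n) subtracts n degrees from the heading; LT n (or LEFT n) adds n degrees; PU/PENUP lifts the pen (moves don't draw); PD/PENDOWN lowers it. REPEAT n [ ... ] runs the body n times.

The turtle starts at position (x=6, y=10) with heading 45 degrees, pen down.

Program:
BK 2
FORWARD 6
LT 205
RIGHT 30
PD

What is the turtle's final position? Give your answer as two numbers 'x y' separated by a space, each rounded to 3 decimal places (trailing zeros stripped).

Executing turtle program step by step:
Start: pos=(6,10), heading=45, pen down
BK 2: (6,10) -> (4.586,8.586) [heading=45, draw]
FD 6: (4.586,8.586) -> (8.828,12.828) [heading=45, draw]
LT 205: heading 45 -> 250
RT 30: heading 250 -> 220
PD: pen down
Final: pos=(8.828,12.828), heading=220, 2 segment(s) drawn

Answer: 8.828 12.828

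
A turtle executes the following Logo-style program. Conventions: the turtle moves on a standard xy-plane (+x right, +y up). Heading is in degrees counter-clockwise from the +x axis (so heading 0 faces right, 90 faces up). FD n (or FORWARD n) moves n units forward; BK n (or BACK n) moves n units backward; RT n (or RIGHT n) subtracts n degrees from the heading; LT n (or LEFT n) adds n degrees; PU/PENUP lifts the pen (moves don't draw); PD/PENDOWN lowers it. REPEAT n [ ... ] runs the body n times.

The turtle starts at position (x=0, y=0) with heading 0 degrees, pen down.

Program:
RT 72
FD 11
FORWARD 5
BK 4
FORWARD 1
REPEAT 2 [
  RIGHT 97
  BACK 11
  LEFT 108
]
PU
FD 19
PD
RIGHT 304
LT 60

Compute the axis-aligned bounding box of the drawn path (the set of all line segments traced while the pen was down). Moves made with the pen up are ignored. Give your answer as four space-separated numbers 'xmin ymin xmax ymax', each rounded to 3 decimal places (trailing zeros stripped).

Answer: 0 -15.217 25.014 0

Derivation:
Executing turtle program step by step:
Start: pos=(0,0), heading=0, pen down
RT 72: heading 0 -> 288
FD 11: (0,0) -> (3.399,-10.462) [heading=288, draw]
FD 5: (3.399,-10.462) -> (4.944,-15.217) [heading=288, draw]
BK 4: (4.944,-15.217) -> (3.708,-11.413) [heading=288, draw]
FD 1: (3.708,-11.413) -> (4.017,-12.364) [heading=288, draw]
REPEAT 2 [
  -- iteration 1/2 --
  RT 97: heading 288 -> 191
  BK 11: (4.017,-12.364) -> (14.815,-10.265) [heading=191, draw]
  LT 108: heading 191 -> 299
  -- iteration 2/2 --
  RT 97: heading 299 -> 202
  BK 11: (14.815,-10.265) -> (25.014,-6.144) [heading=202, draw]
  LT 108: heading 202 -> 310
]
PU: pen up
FD 19: (25.014,-6.144) -> (37.227,-20.699) [heading=310, move]
PD: pen down
RT 304: heading 310 -> 6
LT 60: heading 6 -> 66
Final: pos=(37.227,-20.699), heading=66, 6 segment(s) drawn

Segment endpoints: x in {0, 3.399, 3.708, 4.017, 4.944, 14.815, 25.014}, y in {-15.217, -12.364, -11.413, -10.462, -10.265, -6.144, 0}
xmin=0, ymin=-15.217, xmax=25.014, ymax=0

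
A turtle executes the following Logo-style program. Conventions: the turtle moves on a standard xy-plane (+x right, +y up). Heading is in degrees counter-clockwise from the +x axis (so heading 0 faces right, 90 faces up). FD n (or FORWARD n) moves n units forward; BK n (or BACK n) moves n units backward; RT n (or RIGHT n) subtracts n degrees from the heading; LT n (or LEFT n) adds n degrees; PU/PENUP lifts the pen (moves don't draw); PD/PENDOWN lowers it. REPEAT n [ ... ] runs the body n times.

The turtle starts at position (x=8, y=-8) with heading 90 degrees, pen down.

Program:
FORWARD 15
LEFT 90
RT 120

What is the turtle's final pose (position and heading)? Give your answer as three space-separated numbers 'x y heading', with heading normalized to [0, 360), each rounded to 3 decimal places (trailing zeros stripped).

Answer: 8 7 60

Derivation:
Executing turtle program step by step:
Start: pos=(8,-8), heading=90, pen down
FD 15: (8,-8) -> (8,7) [heading=90, draw]
LT 90: heading 90 -> 180
RT 120: heading 180 -> 60
Final: pos=(8,7), heading=60, 1 segment(s) drawn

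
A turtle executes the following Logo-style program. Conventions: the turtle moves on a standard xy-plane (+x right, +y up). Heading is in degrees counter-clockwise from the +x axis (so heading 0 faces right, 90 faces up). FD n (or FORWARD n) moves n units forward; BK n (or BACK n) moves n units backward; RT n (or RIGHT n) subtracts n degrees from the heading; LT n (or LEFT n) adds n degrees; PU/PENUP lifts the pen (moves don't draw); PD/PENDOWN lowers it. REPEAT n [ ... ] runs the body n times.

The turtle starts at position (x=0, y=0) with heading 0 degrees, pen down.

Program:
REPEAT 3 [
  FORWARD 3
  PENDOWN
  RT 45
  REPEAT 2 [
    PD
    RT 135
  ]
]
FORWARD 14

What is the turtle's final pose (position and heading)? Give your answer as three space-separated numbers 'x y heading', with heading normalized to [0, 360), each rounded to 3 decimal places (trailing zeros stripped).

Answer: -4.778 15.021 135

Derivation:
Executing turtle program step by step:
Start: pos=(0,0), heading=0, pen down
REPEAT 3 [
  -- iteration 1/3 --
  FD 3: (0,0) -> (3,0) [heading=0, draw]
  PD: pen down
  RT 45: heading 0 -> 315
  REPEAT 2 [
    -- iteration 1/2 --
    PD: pen down
    RT 135: heading 315 -> 180
    -- iteration 2/2 --
    PD: pen down
    RT 135: heading 180 -> 45
  ]
  -- iteration 2/3 --
  FD 3: (3,0) -> (5.121,2.121) [heading=45, draw]
  PD: pen down
  RT 45: heading 45 -> 0
  REPEAT 2 [
    -- iteration 1/2 --
    PD: pen down
    RT 135: heading 0 -> 225
    -- iteration 2/2 --
    PD: pen down
    RT 135: heading 225 -> 90
  ]
  -- iteration 3/3 --
  FD 3: (5.121,2.121) -> (5.121,5.121) [heading=90, draw]
  PD: pen down
  RT 45: heading 90 -> 45
  REPEAT 2 [
    -- iteration 1/2 --
    PD: pen down
    RT 135: heading 45 -> 270
    -- iteration 2/2 --
    PD: pen down
    RT 135: heading 270 -> 135
  ]
]
FD 14: (5.121,5.121) -> (-4.778,15.021) [heading=135, draw]
Final: pos=(-4.778,15.021), heading=135, 4 segment(s) drawn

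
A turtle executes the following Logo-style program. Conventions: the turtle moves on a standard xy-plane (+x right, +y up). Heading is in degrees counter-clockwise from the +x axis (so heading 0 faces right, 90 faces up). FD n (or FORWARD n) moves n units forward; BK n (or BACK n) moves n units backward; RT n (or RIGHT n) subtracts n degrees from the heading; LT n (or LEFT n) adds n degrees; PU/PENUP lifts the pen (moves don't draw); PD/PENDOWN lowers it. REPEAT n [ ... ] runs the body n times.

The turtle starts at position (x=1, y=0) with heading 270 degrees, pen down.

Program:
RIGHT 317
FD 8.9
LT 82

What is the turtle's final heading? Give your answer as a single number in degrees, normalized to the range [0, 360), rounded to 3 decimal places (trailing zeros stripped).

Executing turtle program step by step:
Start: pos=(1,0), heading=270, pen down
RT 317: heading 270 -> 313
FD 8.9: (1,0) -> (7.07,-6.509) [heading=313, draw]
LT 82: heading 313 -> 35
Final: pos=(7.07,-6.509), heading=35, 1 segment(s) drawn

Answer: 35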